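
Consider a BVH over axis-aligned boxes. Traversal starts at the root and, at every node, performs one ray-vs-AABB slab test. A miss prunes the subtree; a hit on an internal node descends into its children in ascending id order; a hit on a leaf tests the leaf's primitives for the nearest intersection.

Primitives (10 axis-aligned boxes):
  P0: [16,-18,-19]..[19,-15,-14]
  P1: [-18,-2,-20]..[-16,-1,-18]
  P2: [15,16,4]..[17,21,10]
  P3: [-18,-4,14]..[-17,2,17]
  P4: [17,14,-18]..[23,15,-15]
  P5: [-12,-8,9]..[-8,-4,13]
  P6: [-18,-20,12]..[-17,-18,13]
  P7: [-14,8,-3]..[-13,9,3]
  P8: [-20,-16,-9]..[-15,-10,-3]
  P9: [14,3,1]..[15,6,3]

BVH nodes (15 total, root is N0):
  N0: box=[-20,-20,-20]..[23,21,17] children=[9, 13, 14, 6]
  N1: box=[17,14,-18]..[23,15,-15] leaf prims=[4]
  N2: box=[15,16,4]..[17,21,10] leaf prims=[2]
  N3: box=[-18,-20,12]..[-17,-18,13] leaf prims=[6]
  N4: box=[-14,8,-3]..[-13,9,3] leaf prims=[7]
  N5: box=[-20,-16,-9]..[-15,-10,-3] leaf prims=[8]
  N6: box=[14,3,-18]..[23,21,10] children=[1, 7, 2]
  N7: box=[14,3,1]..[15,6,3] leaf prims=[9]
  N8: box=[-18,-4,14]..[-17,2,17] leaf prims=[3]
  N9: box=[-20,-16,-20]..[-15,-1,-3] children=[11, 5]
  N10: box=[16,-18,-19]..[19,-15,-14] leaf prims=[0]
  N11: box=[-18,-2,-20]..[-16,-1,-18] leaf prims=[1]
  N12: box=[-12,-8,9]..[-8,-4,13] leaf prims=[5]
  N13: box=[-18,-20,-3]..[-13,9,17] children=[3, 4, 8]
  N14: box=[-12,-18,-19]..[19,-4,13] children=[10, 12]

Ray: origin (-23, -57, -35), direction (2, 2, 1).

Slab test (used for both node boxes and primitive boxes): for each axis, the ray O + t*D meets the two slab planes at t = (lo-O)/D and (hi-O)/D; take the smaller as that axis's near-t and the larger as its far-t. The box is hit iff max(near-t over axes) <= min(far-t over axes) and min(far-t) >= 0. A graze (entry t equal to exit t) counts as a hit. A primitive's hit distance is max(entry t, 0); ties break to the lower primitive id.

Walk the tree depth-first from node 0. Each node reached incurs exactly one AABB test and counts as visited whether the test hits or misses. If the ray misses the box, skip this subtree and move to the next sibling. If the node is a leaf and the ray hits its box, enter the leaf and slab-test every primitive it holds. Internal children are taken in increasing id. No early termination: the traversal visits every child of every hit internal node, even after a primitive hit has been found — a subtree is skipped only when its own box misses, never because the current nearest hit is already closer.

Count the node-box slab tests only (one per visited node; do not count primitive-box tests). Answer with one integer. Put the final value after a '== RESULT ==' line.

Traverse from the root:
N0 x:[3/2,23] y:[37/2,39] z:[15,52] -> hit [37/2,23], descend [6, 9, 13, 14]
  N6 x:[37/2,23] y:[30,39] z:[17,45] -> miss, prune
  N9 x:[3/2,4] y:[41/2,28] z:[15,32] -> miss, prune
  N13 x:[5/2,5] y:[37/2,33] z:[32,52] -> miss, prune
  N14 x:[11/2,21] y:[39/2,53/2] z:[16,48] -> hit [39/2,21], descend [10, 12]
    N10 x:[39/2,21] y:[39/2,21] z:[16,21] -> hit [39/2,21] leaf, test {P0@t=39/2}
    N12 x:[11/2,15/2] y:[49/2,53/2] z:[44,48] -> miss, prune

Visited [0, 6, 9, 13, 14, 10, 12]. Tests: 7 box, 1 leaf. Nearest: P0.

== RESULT ==
7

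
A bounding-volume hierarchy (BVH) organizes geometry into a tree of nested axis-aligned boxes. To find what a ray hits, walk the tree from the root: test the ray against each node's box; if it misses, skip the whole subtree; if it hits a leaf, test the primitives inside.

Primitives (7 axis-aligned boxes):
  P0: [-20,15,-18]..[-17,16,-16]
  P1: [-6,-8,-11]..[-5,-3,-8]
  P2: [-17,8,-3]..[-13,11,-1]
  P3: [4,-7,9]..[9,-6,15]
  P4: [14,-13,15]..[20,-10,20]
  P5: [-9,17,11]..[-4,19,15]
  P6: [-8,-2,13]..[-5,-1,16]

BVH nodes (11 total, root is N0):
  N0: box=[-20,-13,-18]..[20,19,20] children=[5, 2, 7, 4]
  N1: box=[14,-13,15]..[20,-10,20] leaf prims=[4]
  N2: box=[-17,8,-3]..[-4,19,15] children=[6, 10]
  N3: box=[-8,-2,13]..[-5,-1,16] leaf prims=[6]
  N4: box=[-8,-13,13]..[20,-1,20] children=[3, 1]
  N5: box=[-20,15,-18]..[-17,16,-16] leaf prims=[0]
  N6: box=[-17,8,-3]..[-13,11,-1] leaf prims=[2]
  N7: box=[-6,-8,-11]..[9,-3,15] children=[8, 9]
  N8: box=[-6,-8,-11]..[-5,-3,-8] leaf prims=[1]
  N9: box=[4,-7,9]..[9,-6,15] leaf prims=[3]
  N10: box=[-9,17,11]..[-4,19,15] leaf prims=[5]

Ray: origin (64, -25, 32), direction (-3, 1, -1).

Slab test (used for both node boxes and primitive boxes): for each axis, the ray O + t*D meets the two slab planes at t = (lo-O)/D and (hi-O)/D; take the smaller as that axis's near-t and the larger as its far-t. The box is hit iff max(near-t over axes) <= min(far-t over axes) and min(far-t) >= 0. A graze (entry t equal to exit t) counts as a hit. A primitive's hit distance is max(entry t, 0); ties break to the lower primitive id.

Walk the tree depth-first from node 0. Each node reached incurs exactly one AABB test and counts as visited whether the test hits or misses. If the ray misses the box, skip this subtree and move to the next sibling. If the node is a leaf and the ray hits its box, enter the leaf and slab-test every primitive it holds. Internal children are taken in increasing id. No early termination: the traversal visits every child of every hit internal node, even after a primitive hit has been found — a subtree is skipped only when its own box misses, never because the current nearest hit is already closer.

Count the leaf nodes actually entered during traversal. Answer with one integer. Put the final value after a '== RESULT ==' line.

Traverse from the root:
N0 x:[44/3,28] y:[12,44] z:[12,50] -> hit [44/3,28], descend [2, 4, 5, 7]
  N2 x:[68/3,27] y:[33,44] z:[17,35] -> miss, prune
  N4 x:[44/3,24] y:[12,24] z:[12,19] -> hit [44/3,19], descend [1, 3]
    N1 x:[44/3,50/3] y:[12,15] z:[12,17] -> hit [44/3,15] leaf, test {P4@t=44/3}
    N3 x:[23,24] y:[23,24] z:[16,19] -> miss, prune
  N5 x:[27,28] y:[40,41] z:[48,50] -> miss, prune
  N7 x:[55/3,70/3] y:[17,22] z:[17,43] -> hit [55/3,22], descend [8, 9]
    N8 x:[23,70/3] y:[17,22] z:[40,43] -> miss, prune
    N9 x:[55/3,20] y:[18,19] z:[17,23] -> hit [55/3,19] leaf, test {P3@t=55/3}

Visited [0, 2, 4, 1, 3, 5, 7, 8, 9]. Tests: 9 box, 2 leaf. Nearest: P4.

== RESULT ==
2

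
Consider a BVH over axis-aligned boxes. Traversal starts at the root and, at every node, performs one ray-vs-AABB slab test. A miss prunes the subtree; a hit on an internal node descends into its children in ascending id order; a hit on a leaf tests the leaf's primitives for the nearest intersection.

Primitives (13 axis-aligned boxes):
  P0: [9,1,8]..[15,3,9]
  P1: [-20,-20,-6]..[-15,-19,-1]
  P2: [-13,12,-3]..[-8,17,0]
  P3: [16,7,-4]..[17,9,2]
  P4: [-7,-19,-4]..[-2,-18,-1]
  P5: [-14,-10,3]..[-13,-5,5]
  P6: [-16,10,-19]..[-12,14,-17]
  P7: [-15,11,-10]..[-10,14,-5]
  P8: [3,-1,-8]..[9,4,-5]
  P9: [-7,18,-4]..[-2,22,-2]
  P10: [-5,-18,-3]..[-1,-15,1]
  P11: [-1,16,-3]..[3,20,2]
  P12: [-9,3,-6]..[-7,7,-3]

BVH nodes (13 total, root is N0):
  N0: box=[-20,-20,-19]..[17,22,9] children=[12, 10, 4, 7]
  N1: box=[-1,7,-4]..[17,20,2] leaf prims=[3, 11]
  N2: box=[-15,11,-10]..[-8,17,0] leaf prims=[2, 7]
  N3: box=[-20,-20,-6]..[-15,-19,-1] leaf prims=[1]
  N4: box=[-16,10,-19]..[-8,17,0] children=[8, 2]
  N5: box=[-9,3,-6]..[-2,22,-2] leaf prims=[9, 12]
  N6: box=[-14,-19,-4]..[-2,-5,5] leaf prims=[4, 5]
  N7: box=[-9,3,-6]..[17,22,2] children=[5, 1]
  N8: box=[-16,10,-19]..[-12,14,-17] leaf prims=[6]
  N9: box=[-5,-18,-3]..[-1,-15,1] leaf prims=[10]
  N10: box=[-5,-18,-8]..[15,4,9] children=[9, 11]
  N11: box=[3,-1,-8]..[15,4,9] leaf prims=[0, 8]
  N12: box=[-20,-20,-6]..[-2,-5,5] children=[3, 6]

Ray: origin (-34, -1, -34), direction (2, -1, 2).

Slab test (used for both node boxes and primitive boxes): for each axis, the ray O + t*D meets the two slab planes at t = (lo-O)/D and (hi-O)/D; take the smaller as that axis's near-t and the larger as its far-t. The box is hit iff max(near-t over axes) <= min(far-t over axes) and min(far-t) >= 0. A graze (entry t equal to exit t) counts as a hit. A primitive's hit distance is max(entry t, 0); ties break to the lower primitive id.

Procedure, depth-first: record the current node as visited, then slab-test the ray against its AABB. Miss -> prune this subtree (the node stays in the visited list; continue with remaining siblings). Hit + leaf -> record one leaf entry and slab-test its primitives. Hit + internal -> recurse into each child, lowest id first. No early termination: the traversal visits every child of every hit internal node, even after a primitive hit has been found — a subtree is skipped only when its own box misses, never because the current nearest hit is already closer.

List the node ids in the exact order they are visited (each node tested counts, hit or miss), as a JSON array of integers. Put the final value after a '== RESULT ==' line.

Trace the traversal:
N0 x:[7,51/2] y:[-23,19] z:[15/2,43/2] -> hit [15/2,19], descend [4, 7, 10, 12]
  N4 x:[9,13] y:[-18,-11] z:[15/2,17] -> miss, prune
  N7 x:[25/2,51/2] y:[-23,-4] z:[14,18] -> miss, prune
  N10 x:[29/2,49/2] y:[-5,17] z:[13,43/2] -> hit [29/2,17], descend [9, 11]
    N9 x:[29/2,33/2] y:[14,17] z:[31/2,35/2] -> hit [31/2,33/2] leaf, test {P10@t=31/2}
    N11 x:[37/2,49/2] y:[-5,0] z:[13,43/2] -> miss, prune
  N12 x:[7,16] y:[4,19] z:[14,39/2] -> hit [14,16], descend [3, 6]
    N3 x:[7,19/2] y:[18,19] z:[14,33/2] -> miss, prune
    N6 x:[10,16] y:[4,18] z:[15,39/2] -> hit [15,16] leaf, test {P4(miss), P5(miss)}

Visited [0, 4, 7, 10, 9, 11, 12, 3, 6]. Tests: 9 box, 2 leaf. Nearest: P10.

== RESULT ==
[0, 4, 7, 10, 9, 11, 12, 3, 6]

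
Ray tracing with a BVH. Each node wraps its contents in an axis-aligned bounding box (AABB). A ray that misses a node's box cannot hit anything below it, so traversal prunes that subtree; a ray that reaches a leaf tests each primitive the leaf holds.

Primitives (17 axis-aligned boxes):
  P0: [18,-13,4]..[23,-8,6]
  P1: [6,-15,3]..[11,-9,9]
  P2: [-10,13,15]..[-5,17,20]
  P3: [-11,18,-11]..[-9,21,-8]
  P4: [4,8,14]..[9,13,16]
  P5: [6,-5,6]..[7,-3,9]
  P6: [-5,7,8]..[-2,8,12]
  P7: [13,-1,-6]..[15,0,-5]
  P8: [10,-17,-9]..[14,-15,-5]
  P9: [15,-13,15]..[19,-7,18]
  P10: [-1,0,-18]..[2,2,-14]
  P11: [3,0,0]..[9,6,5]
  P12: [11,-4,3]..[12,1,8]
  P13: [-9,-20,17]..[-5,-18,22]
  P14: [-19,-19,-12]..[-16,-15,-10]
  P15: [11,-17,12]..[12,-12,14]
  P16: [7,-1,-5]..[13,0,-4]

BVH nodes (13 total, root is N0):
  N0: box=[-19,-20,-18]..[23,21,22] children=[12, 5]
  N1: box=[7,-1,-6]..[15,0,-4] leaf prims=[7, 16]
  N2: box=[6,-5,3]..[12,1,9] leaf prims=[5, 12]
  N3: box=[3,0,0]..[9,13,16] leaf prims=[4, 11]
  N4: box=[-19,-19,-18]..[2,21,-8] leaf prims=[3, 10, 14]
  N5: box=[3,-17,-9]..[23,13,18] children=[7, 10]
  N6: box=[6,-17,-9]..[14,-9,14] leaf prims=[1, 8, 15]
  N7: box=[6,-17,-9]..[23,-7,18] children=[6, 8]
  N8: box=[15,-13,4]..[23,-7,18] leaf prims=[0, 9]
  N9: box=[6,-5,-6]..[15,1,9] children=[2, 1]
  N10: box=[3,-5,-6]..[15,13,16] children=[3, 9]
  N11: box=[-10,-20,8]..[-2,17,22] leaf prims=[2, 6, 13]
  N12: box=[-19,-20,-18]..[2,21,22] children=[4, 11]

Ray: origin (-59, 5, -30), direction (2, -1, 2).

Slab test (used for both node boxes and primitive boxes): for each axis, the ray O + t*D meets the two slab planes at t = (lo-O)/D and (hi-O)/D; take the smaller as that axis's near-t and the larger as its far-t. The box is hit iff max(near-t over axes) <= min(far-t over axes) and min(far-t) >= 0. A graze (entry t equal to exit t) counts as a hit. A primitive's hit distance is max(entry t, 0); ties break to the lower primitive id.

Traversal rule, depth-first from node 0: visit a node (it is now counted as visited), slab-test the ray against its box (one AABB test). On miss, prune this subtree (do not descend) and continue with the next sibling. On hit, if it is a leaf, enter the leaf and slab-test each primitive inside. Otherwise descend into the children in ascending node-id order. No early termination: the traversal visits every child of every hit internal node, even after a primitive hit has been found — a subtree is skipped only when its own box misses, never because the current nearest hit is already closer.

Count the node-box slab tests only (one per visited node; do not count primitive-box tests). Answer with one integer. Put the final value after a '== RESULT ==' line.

Walk:
N0 x:[20,41] y:[-16,25] z:[6,26] -> hit [20,25], descend [5, 12]
  N5 x:[31,41] y:[-8,22] z:[21/2,24] -> miss, prune
  N12 x:[20,61/2] y:[-16,25] z:[6,26] -> hit [20,25], descend [4, 11]
    N4 x:[20,61/2] y:[-16,24] z:[6,11] -> miss, prune
    N11 x:[49/2,57/2] y:[-12,25] z:[19,26] -> hit [49/2,25] leaf, test {P2(miss), P6(miss), P13@t=25}

Summary -> nodes [0, 5, 12, 4, 11]; box-tests=5; leaf-entries=1; first=P13

== RESULT ==
5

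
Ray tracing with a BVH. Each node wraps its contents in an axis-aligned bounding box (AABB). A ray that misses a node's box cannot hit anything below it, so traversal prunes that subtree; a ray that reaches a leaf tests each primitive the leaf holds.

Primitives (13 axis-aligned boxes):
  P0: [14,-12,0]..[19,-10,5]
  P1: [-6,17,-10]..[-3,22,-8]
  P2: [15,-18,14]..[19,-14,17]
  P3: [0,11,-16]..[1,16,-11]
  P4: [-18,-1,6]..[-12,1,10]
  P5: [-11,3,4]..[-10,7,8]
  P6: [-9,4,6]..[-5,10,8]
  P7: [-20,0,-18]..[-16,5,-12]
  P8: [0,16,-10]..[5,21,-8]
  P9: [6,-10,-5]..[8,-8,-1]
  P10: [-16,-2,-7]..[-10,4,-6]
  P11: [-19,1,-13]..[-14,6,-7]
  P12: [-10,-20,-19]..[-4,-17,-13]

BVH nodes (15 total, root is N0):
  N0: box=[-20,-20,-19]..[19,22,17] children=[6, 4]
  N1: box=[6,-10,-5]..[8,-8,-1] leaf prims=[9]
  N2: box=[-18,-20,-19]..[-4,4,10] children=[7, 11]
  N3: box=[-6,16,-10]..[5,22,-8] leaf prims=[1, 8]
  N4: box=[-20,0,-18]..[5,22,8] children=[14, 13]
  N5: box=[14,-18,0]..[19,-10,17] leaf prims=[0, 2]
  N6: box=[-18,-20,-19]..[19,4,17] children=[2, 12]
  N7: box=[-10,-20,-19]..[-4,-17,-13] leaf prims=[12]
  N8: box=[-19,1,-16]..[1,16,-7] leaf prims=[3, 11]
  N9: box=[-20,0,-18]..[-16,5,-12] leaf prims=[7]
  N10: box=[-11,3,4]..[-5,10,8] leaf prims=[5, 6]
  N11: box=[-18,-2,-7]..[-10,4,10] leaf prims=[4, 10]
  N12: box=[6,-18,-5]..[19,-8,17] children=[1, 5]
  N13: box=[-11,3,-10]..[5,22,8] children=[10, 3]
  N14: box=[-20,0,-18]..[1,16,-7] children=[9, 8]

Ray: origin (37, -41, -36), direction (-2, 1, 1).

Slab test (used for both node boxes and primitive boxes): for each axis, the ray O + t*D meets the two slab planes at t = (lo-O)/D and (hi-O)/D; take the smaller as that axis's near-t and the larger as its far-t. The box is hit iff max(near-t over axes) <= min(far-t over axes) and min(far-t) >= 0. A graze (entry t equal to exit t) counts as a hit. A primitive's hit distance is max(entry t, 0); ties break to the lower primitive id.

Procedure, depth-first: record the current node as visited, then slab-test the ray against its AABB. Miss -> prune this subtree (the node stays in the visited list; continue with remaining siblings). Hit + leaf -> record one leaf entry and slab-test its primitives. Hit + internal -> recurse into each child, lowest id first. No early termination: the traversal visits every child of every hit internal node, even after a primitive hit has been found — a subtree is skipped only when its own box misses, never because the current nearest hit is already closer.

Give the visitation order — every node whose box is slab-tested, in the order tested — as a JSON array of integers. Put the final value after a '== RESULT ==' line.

Trace the traversal:
N0 x:[9,57/2] y:[21,63] z:[17,53] -> hit [21,57/2], descend [4, 6]
  N4 x:[16,57/2] y:[41,63] z:[18,44] -> miss, prune
  N6 x:[9,55/2] y:[21,45] z:[17,53] -> hit [21,55/2], descend [2, 12]
    N2 x:[41/2,55/2] y:[21,45] z:[17,46] -> hit [21,55/2], descend [7, 11]
      N7 x:[41/2,47/2] y:[21,24] z:[17,23] -> hit [21,23] leaf, test {P12@t=21}
      N11 x:[47/2,55/2] y:[39,45] z:[29,46] -> miss, prune
    N12 x:[9,31/2] y:[23,33] z:[31,53] -> miss, prune

order=[0, 4, 6, 2, 7, 11, 12]  |boxes|=7  |leaves|=1  hit=P12

== RESULT ==
[0, 4, 6, 2, 7, 11, 12]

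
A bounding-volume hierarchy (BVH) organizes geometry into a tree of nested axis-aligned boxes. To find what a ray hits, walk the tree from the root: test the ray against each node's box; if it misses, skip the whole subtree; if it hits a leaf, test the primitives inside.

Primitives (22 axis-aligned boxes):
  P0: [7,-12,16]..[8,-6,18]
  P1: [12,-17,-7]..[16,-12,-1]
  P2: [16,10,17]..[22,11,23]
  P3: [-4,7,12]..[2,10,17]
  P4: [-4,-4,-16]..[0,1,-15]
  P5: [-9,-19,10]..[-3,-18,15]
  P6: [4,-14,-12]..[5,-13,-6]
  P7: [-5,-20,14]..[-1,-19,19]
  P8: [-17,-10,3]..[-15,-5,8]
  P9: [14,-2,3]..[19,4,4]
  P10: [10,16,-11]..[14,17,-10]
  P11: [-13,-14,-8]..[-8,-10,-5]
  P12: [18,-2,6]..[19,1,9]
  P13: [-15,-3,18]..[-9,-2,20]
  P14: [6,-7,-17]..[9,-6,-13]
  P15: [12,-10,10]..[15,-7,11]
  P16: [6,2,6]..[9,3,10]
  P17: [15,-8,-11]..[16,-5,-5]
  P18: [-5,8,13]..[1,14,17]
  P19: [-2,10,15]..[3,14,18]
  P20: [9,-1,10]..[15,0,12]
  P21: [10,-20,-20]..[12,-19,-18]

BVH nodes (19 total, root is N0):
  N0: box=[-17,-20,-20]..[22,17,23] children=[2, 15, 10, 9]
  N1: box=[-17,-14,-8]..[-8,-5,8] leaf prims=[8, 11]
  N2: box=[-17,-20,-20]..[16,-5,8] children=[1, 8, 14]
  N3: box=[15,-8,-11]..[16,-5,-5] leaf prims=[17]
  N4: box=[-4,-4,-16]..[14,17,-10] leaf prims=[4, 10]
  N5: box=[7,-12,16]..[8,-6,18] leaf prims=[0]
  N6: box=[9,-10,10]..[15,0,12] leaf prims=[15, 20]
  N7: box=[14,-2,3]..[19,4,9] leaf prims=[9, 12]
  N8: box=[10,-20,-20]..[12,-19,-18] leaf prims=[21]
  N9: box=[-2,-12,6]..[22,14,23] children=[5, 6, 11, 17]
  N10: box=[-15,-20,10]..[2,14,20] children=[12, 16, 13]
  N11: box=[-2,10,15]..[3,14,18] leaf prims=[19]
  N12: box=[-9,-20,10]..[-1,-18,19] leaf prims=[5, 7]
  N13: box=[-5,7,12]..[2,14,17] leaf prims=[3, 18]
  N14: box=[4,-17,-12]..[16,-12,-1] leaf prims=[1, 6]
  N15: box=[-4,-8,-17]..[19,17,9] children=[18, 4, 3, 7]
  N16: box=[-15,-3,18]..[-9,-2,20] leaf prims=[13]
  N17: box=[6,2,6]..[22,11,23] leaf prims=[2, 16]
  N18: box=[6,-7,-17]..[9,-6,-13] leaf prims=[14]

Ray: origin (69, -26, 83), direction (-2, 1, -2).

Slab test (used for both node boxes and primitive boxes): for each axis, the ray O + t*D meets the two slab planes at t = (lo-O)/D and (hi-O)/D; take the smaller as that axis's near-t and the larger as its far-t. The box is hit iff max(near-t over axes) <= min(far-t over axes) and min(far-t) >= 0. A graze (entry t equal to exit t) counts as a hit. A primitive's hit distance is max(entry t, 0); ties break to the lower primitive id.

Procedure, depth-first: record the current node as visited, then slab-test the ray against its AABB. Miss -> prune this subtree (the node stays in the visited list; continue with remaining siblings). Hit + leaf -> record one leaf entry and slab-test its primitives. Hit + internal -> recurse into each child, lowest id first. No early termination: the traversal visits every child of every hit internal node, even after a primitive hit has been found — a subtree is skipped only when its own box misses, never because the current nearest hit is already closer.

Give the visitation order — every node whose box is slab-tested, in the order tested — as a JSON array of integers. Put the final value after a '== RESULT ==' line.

Trace the traversal:
N0 x:[47/2,43] y:[6,43] z:[30,103/2] -> hit [30,43], descend [2, 9, 10, 15]
  N2 x:[53/2,43] y:[6,21] z:[75/2,103/2] -> miss, prune
  N9 x:[47/2,71/2] y:[14,40] z:[30,77/2] -> hit [30,71/2], descend [5, 6, 11, 17]
    N5 x:[61/2,31] y:[14,20] z:[65/2,67/2] -> miss, prune
    N6 x:[27,30] y:[16,26] z:[71/2,73/2] -> miss, prune
    N11 x:[33,71/2] y:[36,40] z:[65/2,34] -> miss, prune
    N17 x:[47/2,63/2] y:[28,37] z:[30,77/2] -> hit [30,63/2] leaf, test {P2(miss), P16(miss)}
  N10 x:[67/2,42] y:[6,40] z:[63/2,73/2] -> hit [67/2,73/2], descend [12, 13, 16]
    N12 x:[35,39] y:[6,8] z:[32,73/2] -> miss, prune
    N13 x:[67/2,37] y:[33,40] z:[33,71/2] -> hit [67/2,71/2] leaf, test {P3@t=67/2, P18@t=34}
    N16 x:[39,42] y:[23,24] z:[63/2,65/2] -> miss, prune
  N15 x:[25,73/2] y:[18,43] z:[37,50] -> miss, prune

12 AABB tests over nodes [0, 2, 9, 5, 6, 11, 17, 10, 12, 13, 16, 15]; 2 leaves entered; closest P3.

== RESULT ==
[0, 2, 9, 5, 6, 11, 17, 10, 12, 13, 16, 15]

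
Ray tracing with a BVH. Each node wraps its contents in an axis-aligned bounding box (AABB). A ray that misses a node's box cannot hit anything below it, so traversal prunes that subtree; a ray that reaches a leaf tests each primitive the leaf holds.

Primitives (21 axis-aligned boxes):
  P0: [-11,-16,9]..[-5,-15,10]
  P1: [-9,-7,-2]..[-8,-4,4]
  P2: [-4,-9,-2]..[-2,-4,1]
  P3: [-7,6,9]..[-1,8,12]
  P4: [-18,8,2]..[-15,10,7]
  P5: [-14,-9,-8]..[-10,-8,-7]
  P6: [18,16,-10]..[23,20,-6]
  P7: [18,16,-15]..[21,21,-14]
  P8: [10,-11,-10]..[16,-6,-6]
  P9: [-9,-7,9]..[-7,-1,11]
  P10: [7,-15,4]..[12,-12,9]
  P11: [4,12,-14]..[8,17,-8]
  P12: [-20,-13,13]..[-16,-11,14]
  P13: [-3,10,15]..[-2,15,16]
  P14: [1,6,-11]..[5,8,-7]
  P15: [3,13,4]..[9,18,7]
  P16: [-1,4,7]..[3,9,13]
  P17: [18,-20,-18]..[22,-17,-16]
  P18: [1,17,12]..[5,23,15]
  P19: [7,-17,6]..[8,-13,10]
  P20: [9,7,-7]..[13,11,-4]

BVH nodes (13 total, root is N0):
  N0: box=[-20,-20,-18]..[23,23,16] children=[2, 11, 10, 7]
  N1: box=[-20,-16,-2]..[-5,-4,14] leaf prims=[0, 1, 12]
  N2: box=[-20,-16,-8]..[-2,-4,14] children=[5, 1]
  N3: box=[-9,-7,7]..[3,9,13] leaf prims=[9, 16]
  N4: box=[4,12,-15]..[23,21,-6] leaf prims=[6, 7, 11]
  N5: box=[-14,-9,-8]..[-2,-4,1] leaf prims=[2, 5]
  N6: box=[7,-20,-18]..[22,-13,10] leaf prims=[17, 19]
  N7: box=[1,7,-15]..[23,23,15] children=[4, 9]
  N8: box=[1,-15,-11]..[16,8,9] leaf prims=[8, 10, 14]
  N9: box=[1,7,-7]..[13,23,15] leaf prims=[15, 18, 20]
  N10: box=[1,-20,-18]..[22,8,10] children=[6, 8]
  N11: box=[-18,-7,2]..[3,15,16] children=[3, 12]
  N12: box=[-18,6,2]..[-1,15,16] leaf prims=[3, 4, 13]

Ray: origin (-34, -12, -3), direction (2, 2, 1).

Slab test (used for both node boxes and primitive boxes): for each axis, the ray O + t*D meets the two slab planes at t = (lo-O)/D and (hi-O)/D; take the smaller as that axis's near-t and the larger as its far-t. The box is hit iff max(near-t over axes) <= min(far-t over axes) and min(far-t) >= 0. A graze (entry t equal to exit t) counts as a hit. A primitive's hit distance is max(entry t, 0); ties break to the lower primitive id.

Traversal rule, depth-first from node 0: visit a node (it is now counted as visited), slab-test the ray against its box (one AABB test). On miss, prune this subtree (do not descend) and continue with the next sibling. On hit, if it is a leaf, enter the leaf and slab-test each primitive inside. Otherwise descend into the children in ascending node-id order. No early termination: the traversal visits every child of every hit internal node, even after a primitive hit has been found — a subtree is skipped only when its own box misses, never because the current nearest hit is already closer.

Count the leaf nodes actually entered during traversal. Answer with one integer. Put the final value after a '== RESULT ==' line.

Walk:
N0 x:[7,57/2] y:[-4,35/2] z:[-15,19] -> hit [7,35/2], descend [2, 7, 10, 11]
  N2 x:[7,16] y:[-2,4] z:[-5,17] -> miss, prune
  N7 x:[35/2,57/2] y:[19/2,35/2] z:[-12,18] -> hit [35/2,35/2], descend [4, 9]
    N4 x:[19,57/2] y:[12,33/2] z:[-12,-3] -> miss, prune
    N9 x:[35/2,47/2] y:[19/2,35/2] z:[-4,18] -> hit [35/2,35/2] leaf, test {P15(miss), P18@t=35/2, P20(miss)}
  N10 x:[35/2,28] y:[-4,10] z:[-15,13] -> miss, prune
  N11 x:[8,37/2] y:[5/2,27/2] z:[5,19] -> hit [8,27/2], descend [3, 12]
    N3 x:[25/2,37/2] y:[5/2,21/2] z:[10,16] -> miss, prune
    N12 x:[8,33/2] y:[9,27/2] z:[5,19] -> hit [9,27/2] leaf, test {P3(miss), P4(miss), P13(miss)}

Visited [0, 2, 7, 4, 9, 10, 11, 3, 12]. Tests: 9 box, 2 leaf. Nearest: P18.

== RESULT ==
2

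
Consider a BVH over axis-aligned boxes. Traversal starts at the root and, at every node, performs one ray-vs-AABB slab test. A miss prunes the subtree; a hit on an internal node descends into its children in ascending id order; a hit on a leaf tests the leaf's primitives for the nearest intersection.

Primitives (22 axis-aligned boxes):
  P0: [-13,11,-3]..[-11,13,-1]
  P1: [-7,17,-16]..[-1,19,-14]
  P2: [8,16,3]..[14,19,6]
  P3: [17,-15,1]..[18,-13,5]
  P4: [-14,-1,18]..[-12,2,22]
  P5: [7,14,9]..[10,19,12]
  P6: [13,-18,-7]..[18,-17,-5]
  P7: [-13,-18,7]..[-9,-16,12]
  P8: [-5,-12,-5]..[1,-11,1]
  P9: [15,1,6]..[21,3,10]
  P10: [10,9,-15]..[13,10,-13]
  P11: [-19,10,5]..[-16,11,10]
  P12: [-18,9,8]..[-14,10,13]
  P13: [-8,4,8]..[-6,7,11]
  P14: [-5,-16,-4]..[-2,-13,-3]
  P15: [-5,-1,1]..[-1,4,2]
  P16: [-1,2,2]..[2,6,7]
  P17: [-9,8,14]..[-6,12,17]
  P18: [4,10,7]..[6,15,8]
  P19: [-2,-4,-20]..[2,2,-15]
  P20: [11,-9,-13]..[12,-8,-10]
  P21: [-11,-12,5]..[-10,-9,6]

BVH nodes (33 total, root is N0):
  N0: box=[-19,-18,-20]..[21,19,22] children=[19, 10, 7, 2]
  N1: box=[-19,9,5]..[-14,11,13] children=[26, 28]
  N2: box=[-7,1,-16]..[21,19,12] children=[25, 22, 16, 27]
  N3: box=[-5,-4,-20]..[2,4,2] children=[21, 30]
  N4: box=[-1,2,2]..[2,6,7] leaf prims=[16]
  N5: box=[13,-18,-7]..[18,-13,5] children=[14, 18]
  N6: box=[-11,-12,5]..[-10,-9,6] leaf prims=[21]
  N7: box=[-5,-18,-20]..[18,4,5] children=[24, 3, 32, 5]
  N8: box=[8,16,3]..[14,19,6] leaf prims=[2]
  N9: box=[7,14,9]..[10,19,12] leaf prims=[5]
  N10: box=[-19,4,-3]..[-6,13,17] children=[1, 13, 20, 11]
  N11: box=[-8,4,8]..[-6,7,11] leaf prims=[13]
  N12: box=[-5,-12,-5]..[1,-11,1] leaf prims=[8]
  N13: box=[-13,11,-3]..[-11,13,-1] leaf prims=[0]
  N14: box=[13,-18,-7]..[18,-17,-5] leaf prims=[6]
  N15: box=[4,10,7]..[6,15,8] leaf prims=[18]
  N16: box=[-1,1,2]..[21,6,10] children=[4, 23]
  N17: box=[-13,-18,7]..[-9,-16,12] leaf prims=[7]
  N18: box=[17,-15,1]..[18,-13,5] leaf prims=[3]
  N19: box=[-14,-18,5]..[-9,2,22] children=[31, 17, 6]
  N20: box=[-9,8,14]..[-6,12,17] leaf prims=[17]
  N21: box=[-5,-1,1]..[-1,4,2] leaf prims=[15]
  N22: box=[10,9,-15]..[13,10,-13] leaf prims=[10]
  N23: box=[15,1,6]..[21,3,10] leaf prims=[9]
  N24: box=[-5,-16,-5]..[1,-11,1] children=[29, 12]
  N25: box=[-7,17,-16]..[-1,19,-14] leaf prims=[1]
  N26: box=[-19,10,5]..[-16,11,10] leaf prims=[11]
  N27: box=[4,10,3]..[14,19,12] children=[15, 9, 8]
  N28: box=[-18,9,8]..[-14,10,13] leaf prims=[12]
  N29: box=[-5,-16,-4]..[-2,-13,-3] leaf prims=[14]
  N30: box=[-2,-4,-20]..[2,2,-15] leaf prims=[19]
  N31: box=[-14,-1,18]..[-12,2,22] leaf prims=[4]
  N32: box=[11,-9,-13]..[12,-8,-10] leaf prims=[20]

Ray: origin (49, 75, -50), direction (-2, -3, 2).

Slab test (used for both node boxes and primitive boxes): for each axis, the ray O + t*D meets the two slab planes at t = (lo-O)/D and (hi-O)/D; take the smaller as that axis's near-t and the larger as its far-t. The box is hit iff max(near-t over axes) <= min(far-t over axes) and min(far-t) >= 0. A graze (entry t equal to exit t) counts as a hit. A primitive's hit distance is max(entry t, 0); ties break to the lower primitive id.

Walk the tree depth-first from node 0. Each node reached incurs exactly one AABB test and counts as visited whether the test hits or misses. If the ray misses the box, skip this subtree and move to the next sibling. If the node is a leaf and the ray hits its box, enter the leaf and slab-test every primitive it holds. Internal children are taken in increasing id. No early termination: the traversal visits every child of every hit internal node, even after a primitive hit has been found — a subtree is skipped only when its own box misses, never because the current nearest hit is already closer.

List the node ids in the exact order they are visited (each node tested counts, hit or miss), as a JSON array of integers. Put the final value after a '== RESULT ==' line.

Traverse from the root:
N0 x:[14,34] y:[56/3,31] z:[15,36] -> hit [56/3,31], descend [2, 7, 10, 19]
  N2 x:[14,28] y:[56/3,74/3] z:[17,31] -> hit [56/3,74/3], descend [16, 22, 25, 27]
    N16 x:[14,25] y:[23,74/3] z:[26,30] -> miss, prune
    N22 x:[18,39/2] y:[65/3,22] z:[35/2,37/2] -> miss, prune
    N25 x:[25,28] y:[56/3,58/3] z:[17,18] -> miss, prune
    N27 x:[35/2,45/2] y:[56/3,65/3] z:[53/2,31] -> miss, prune
  N7 x:[31/2,27] y:[71/3,31] z:[15,55/2] -> hit [71/3,27], descend [3, 5, 24, 32]
    N3 x:[47/2,27] y:[71/3,79/3] z:[15,26] -> hit [71/3,26], descend [21, 30]
      N21 x:[25,27] y:[71/3,76/3] z:[51/2,26] -> miss, prune
      N30 x:[47/2,51/2] y:[73/3,79/3] z:[15,35/2] -> miss, prune
    N5 x:[31/2,18] y:[88/3,31] z:[43/2,55/2] -> miss, prune
    N24 x:[24,27] y:[86/3,91/3] z:[45/2,51/2] -> miss, prune
    N32 x:[37/2,19] y:[83/3,28] z:[37/2,20] -> miss, prune
  N10 x:[55/2,34] y:[62/3,71/3] z:[47/2,67/2] -> miss, prune
  N19 x:[29,63/2] y:[73/3,31] z:[55/2,36] -> hit [29,31], descend [6, 17, 31]
    N6 x:[59/2,30] y:[28,29] z:[55/2,28] -> miss, prune
    N17 x:[29,31] y:[91/3,31] z:[57/2,31] -> hit [91/3,31] leaf, test {P7@t=91/3}
    N31 x:[61/2,63/2] y:[73/3,76/3] z:[34,36] -> miss, prune

Visited [0, 2, 16, 22, 25, 27, 7, 3, 21, 30, 5, 24, 32, 10, 19, 6, 17, 31]. Tests: 18 box, 1 leaf. Nearest: P7.

== RESULT ==
[0, 2, 16, 22, 25, 27, 7, 3, 21, 30, 5, 24, 32, 10, 19, 6, 17, 31]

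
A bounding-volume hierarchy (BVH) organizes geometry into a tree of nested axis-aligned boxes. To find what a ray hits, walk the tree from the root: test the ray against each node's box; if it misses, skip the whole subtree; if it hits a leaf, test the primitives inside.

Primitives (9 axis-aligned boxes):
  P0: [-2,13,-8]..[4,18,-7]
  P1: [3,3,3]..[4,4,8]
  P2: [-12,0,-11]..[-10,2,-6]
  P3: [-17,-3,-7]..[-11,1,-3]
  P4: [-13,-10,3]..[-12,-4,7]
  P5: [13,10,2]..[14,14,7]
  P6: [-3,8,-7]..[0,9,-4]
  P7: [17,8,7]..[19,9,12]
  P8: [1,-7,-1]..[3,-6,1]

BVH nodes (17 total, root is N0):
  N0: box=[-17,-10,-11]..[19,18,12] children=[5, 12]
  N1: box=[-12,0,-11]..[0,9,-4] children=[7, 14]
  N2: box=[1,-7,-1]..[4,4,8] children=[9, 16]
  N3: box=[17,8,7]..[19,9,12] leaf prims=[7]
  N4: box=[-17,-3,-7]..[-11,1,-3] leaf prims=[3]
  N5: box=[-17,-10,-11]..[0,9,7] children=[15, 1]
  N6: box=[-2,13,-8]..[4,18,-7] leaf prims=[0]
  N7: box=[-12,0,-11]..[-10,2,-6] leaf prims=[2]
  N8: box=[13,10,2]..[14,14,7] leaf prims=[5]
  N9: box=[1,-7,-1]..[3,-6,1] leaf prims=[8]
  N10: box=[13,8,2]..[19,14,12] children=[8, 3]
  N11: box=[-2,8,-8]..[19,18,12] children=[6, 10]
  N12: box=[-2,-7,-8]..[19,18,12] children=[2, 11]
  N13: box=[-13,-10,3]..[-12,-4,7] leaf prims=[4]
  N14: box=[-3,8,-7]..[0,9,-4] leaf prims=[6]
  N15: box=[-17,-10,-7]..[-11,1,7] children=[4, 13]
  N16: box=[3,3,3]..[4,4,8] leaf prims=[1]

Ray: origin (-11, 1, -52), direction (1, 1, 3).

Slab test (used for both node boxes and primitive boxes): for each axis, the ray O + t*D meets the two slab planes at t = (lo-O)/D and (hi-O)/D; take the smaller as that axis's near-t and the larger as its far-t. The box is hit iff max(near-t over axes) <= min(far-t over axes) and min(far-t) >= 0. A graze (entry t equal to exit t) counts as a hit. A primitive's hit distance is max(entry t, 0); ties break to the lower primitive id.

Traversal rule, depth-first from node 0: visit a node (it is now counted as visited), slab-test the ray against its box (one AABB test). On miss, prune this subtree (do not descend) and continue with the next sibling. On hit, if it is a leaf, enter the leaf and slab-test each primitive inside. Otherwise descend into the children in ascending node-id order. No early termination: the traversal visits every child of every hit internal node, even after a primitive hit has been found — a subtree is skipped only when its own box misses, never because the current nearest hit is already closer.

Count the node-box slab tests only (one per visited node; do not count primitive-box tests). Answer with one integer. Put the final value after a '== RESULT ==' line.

Walk:
N0 x:[-6,30] y:[-11,17] z:[41/3,64/3] -> hit [41/3,17], descend [5, 12]
  N5 x:[-6,11] y:[-11,8] z:[41/3,59/3] -> miss, prune
  N12 x:[9,30] y:[-8,17] z:[44/3,64/3] -> hit [44/3,17], descend [2, 11]
    N2 x:[12,15] y:[-8,3] z:[17,20] -> miss, prune
    N11 x:[9,30] y:[7,17] z:[44/3,64/3] -> hit [44/3,17], descend [6, 10]
      N6 x:[9,15] y:[12,17] z:[44/3,15] -> hit [44/3,15] leaf, test {P0@t=44/3}
      N10 x:[24,30] y:[7,13] z:[18,64/3] -> miss, prune

7 AABB tests over nodes [0, 5, 12, 2, 11, 6, 10]; 1 leaf entered; closest P0.

== RESULT ==
7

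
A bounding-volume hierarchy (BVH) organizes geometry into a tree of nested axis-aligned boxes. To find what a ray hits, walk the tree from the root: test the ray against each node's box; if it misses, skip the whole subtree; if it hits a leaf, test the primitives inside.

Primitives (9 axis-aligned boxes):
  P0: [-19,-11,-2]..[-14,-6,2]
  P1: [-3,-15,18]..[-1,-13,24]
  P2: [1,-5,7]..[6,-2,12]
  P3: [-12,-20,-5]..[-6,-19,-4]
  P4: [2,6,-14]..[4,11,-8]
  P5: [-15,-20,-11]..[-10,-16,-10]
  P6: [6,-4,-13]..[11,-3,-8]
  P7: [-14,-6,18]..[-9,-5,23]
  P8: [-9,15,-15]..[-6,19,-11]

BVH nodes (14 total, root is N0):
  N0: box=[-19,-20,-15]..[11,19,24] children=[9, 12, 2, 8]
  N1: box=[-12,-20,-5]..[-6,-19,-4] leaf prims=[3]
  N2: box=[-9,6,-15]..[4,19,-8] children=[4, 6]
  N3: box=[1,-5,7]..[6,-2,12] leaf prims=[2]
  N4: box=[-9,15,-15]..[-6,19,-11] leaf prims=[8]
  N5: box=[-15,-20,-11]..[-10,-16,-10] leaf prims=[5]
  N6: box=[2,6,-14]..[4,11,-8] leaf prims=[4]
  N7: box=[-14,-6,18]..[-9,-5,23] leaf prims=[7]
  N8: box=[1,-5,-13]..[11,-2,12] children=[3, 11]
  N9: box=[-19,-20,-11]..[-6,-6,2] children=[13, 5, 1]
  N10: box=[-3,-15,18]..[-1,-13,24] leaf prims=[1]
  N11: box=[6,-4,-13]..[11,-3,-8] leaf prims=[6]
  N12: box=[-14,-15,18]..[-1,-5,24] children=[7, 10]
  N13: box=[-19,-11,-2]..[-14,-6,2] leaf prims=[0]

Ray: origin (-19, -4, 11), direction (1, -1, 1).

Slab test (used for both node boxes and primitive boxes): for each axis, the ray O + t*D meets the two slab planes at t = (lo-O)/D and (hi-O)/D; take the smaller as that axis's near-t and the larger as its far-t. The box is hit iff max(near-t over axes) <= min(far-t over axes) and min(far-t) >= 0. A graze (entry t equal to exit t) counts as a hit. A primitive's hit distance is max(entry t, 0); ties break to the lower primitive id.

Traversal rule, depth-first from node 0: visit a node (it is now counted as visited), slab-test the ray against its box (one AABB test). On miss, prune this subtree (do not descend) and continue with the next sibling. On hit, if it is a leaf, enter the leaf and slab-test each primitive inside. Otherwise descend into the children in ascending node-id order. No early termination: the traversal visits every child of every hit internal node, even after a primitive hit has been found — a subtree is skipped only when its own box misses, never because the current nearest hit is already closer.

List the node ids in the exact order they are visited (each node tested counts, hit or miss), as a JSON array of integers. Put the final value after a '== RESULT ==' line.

Traverse from the root:
N0 x:[0,30] y:[-23,16] z:[-26,13] -> hit [0,13], descend [2, 8, 9, 12]
  N2 x:[10,23] y:[-23,-10] z:[-26,-19] -> miss, prune
  N8 x:[20,30] y:[-2,1] z:[-24,1] -> miss, prune
  N9 x:[0,13] y:[2,16] z:[-22,-9] -> miss, prune
  N12 x:[5,18] y:[1,11] z:[7,13] -> hit [7,11], descend [7, 10]
    N7 x:[5,10] y:[1,2] z:[7,12] -> miss, prune
    N10 x:[16,18] y:[9,11] z:[7,13] -> miss, prune

Summary -> nodes [0, 2, 8, 9, 12, 7, 10]; box-tests=7; leaf-entries=0; first=miss

== RESULT ==
[0, 2, 8, 9, 12, 7, 10]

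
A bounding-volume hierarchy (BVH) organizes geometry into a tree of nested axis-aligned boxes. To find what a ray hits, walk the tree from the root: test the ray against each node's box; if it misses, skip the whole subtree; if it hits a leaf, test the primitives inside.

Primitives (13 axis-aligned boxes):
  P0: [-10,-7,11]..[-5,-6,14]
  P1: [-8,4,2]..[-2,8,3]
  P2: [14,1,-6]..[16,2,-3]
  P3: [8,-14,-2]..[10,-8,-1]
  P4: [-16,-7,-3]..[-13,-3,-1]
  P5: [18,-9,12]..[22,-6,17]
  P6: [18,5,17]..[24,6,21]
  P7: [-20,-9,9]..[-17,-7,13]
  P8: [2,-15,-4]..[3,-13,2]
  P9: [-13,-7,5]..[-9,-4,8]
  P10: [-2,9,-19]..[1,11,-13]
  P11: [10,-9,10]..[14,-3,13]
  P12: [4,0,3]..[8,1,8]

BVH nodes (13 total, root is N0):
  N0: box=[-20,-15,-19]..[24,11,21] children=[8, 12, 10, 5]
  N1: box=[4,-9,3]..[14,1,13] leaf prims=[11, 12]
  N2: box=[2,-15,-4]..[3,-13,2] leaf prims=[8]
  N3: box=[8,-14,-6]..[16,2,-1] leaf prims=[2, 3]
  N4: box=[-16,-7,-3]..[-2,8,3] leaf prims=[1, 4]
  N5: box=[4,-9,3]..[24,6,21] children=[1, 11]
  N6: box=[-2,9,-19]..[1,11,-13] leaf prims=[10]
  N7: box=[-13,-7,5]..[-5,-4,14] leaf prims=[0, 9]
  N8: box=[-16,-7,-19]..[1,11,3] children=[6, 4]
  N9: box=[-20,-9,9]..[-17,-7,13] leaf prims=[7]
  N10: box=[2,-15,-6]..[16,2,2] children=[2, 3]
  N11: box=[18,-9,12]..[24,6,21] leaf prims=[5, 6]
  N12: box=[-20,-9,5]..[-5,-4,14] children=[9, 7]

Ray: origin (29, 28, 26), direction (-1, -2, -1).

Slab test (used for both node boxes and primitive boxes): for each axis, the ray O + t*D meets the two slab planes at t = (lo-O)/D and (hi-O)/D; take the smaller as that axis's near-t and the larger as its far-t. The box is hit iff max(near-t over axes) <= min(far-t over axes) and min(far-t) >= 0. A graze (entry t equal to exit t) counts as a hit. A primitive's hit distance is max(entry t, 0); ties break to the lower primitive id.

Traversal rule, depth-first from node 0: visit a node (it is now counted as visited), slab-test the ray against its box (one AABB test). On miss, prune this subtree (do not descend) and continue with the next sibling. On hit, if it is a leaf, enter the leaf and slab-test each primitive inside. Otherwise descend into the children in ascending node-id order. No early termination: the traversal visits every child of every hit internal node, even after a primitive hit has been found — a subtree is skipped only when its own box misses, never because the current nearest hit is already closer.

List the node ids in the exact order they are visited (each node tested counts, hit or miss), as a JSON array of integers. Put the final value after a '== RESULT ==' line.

Trace the traversal:
N0 x:[5,49] y:[17/2,43/2] z:[5,45] -> hit [17/2,43/2], descend [5, 8, 10, 12]
  N5 x:[5,25] y:[11,37/2] z:[5,23] -> hit [11,37/2], descend [1, 11]
    N1 x:[15,25] y:[27/2,37/2] z:[13,23] -> hit [15,37/2] leaf, test {P11@t=31/2, P12(miss)}
    N11 x:[5,11] y:[11,37/2] z:[5,14] -> hit [11,11] leaf, test {P5(miss), P6(miss)}
  N8 x:[28,45] y:[17/2,35/2] z:[23,45] -> miss, prune
  N10 x:[13,27] y:[13,43/2] z:[24,32] -> miss, prune
  N12 x:[34,49] y:[16,37/2] z:[12,21] -> miss, prune

Visited [0, 5, 1, 11, 8, 10, 12]. Tests: 7 box, 2 leaf. Nearest: P11.

== RESULT ==
[0, 5, 1, 11, 8, 10, 12]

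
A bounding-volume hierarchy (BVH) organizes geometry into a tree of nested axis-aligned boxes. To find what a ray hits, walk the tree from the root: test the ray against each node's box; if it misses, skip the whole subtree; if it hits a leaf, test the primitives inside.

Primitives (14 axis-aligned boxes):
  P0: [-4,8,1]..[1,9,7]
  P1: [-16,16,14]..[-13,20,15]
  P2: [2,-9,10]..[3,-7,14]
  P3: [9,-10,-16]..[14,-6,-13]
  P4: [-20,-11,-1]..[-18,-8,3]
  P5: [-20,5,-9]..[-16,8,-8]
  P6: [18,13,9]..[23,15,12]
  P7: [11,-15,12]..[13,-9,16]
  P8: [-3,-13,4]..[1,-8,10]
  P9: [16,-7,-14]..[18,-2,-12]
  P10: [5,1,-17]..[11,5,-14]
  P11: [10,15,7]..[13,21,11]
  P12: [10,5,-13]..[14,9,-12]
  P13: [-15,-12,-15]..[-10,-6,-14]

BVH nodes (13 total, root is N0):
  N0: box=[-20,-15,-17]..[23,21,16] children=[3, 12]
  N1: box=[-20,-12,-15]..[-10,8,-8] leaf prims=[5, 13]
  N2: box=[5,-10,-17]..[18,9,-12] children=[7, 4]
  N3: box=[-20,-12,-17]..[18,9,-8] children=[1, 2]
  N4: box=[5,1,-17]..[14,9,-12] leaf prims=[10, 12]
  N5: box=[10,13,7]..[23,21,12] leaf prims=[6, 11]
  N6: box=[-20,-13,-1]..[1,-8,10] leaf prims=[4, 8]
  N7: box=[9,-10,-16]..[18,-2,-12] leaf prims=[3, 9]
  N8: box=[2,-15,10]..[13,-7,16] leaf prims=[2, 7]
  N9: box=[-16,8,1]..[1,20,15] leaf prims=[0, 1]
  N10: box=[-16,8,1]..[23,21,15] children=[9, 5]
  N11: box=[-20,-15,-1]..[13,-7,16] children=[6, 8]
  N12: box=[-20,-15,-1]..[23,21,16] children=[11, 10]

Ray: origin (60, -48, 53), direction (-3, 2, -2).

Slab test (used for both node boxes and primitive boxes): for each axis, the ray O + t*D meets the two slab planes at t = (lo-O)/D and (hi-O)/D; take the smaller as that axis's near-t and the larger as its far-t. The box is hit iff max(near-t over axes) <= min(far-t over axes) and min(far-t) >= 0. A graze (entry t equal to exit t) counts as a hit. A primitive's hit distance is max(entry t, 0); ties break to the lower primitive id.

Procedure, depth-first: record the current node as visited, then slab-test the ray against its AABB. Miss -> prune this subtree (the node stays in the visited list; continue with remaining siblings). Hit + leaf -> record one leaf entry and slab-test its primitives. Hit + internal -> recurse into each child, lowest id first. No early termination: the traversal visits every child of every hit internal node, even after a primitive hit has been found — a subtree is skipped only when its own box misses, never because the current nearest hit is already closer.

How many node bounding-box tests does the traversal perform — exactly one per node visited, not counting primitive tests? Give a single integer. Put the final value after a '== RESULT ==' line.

Walk:
N0 x:[37/3,80/3] y:[33/2,69/2] z:[37/2,35] -> hit [37/2,80/3], descend [3, 12]
  N3 x:[14,80/3] y:[18,57/2] z:[61/2,35] -> miss, prune
  N12 x:[37/3,80/3] y:[33/2,69/2] z:[37/2,27] -> hit [37/2,80/3], descend [10, 11]
    N10 x:[37/3,76/3] y:[28,69/2] z:[19,26] -> miss, prune
    N11 x:[47/3,80/3] y:[33/2,41/2] z:[37/2,27] -> hit [37/2,41/2], descend [6, 8]
      N6 x:[59/3,80/3] y:[35/2,20] z:[43/2,27] -> miss, prune
      N8 x:[47/3,58/3] y:[33/2,41/2] z:[37/2,43/2] -> hit [37/2,58/3] leaf, test {P2(miss), P7(miss)}

order=[0, 3, 12, 10, 11, 6, 8]  |boxes|=7  |leaves|=1  hit=miss

== RESULT ==
7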